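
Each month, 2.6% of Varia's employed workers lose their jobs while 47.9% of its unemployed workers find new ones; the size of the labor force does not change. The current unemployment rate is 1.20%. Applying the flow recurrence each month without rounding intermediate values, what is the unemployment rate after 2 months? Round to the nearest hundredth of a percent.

With a fixed labor force, u_{t+1} = u_t + s·(1−u_t) − f·u_t = u_t·(1−s−f) + s.
Here 1−s−f = 0.495 and s = 0.026.
u_1 = 0.012000 × 0.495 + 0.026 = 0.031940.
u_2 = 0.031940 × 0.495 + 0.026 = 0.041810.

Unemployment rate after two months ≈ 4.18%.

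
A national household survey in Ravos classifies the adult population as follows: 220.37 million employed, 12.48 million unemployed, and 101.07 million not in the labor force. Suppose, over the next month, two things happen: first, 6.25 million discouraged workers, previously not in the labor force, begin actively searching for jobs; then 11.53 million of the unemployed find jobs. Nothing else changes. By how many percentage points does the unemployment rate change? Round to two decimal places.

Initially, labor force = 220.37 + 12.48 = 232.85 million, so u = 12.48/232.85 = 5.36%.
After the first change, unemployed and labor force both rise by 6.25 → E = 220.37, U = 18.73, labor force = 239.10 million.
After the second change, unemployed falls and employed rises by 11.53; labor force unchanged → E = 231.90, U = 7.20, labor force = 239.10 million.
New unemployment rate = 7.20 / 239.10 = 3.01%.
Change = 3.01% − 5.36% = −2.35 percentage points.

The unemployment rate changes by −2.35 percentage points.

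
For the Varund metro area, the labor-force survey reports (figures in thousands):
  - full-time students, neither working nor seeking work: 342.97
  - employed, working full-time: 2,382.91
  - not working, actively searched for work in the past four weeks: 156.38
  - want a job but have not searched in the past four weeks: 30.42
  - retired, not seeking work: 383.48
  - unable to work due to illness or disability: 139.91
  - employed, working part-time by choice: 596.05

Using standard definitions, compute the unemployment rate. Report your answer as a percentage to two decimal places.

Unemployment rate ≈ 4.99%.

Employed = 2,382.91 + 596.05 = 2,978.96 thousand.
Unemployed = 156.38 thousand.
Labor force = 2,978.96 + 156.38 = 3,135.34 thousand.
Unemployment rate = 156.38 / 3,135.34 = 4.99%.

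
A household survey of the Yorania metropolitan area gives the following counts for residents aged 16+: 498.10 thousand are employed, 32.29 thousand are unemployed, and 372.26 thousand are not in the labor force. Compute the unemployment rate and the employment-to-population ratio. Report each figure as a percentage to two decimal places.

Unemployment rate ≈ 6.09%; employment-population ratio ≈ 55.18%.

Labor force = employed + unemployed = 498.10 + 32.29 = 530.39 thousand.
Working-age population = 530.39 + 372.26 = 902.65 thousand.
Unemployment rate = 32.29 / 530.39 = 6.09%.
Employment-population ratio = 498.10 / 902.65 = 55.18%.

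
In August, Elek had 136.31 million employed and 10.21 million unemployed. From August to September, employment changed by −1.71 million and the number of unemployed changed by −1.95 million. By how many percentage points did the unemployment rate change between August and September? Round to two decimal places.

The unemployment rate changed by −1.19 percentage points.

August: labor force = 136.31 + 10.21 = 146.52; u = 10.21/146.52 = 6.97%.
September: labor force = 134.60 + 8.26 = 142.86; u = 8.26/142.86 = 5.78%.
Change = 5.78% − 6.97% = −1.19 pp.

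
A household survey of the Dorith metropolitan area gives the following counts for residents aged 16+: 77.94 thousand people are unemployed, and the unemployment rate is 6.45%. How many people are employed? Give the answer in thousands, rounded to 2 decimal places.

Labor force = U / u = 77.94 / 0.0645 ≈ 1,208.37 thousand.
Employed = labor force − unemployed = 1,208.37 − 77.94 = 1,130.43 thousand.

About 1,130.43 thousand are employed.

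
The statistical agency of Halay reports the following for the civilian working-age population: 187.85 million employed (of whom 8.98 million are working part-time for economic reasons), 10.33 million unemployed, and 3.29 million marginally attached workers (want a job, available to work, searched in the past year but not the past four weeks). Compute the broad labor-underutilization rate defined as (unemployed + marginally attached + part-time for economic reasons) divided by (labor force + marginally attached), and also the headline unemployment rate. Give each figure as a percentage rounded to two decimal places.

Broad underutilization rate ≈ 11.22%; headline unemployment rate ≈ 5.21%.

Labor force = 187.85 + 10.33 = 198.18 million.
Numerator = 10.33 + 3.29 + 8.98 = 22.60 million.
Denominator = 198.18 + 3.29 = 201.47 million.
Broad rate = 22.60 / 201.47 = 11.22%.
Headline unemployment rate = 10.33 / 198.18 = 5.21%.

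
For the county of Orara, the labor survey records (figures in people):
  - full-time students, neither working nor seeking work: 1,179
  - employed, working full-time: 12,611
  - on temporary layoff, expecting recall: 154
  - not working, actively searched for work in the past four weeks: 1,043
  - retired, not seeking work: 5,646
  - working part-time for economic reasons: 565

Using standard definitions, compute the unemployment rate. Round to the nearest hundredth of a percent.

Unemployment rate ≈ 8.33%.

Employed = 12,611 + 565 = 13,176 (anyone who worked, including part-time for economic reasons, counts as employed).
Unemployed = 154 + 1,043 = 1,197 (jobless and actively searching, or on temporary layoff).
Labor force = 13,176 + 1,197 = 14,373.
Unemployment rate = 1,197 / 14,373 = 8.33%.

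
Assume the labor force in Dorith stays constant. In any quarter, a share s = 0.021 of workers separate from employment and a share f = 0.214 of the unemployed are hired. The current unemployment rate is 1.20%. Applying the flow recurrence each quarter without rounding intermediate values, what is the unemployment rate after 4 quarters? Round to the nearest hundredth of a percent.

With a fixed labor force, u_{t+1} = u_t + s·(1−u_t) − f·u_t = u_t·(1−s−f) + s.
Here 1−s−f = 0.765 and s = 0.021.
u_1 = 0.012000 × 0.765 + 0.021 = 0.030180.
u_2 = 0.030180 × 0.765 + 0.021 = 0.044088.
u_3 = 0.044088 × 0.765 + 0.021 = 0.054727.
u_4 = 0.054727 × 0.765 + 0.021 = 0.062866.

Unemployment rate after four quarters ≈ 6.29%.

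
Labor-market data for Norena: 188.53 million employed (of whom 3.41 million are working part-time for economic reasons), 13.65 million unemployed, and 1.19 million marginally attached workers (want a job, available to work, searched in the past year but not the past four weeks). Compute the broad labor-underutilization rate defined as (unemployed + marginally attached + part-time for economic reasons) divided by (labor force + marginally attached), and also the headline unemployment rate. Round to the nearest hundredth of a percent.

Broad underutilization rate ≈ 8.97%; headline unemployment rate ≈ 6.75%.

Labor force = 188.53 + 13.65 = 202.18 million.
Numerator = 13.65 + 1.19 + 3.41 = 18.25 million.
Denominator = 202.18 + 1.19 = 203.37 million.
Broad rate = 18.25 / 203.37 = 8.97%.
Headline unemployment rate = 13.65 / 202.18 = 6.75%.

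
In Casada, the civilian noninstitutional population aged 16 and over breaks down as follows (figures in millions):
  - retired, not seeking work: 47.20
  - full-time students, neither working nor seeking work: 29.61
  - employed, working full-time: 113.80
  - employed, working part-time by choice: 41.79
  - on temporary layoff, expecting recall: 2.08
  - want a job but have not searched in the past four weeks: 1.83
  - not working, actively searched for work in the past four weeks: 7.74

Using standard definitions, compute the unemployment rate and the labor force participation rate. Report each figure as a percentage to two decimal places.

Unemployment rate ≈ 5.94%; labor force participation rate ≈ 67.78%.

Employed = 113.80 + 41.79 = 155.59 million.
Unemployed = 2.08 + 7.74 = 9.82 million (jobless and actively searching, or on temporary layoff).
Labor force = 155.59 + 9.82 = 165.41 million.
Not in labor force = 47.20 + 29.61 + 1.83 = 78.64 million (those not working and not actively searching are outside the labor force — including those who want a job but have given up searching).
Civilian working-age population = 165.41 + 78.64 = 244.05 million.
Unemployment rate = 9.82 / 165.41 = 5.94%.
Labor force participation rate = 165.41 / 244.05 = 67.78%.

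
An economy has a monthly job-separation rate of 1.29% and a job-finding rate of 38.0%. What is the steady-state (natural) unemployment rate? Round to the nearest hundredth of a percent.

Steady-state unemployment rate ≈ 3.28%.

At steady state the flows balance: s·E = f·U, so U/(E+U) = s/(s+f).
u* = 1.29 / (1.29 + 38.0) = 1.29 / 39.29 = 3.28%.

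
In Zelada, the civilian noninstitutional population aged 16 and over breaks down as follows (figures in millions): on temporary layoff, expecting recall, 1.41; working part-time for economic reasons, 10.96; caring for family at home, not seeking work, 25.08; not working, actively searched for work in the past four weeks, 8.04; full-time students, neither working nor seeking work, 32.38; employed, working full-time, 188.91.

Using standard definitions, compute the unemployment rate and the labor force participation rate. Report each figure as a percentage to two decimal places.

Unemployment rate ≈ 4.51%; labor force participation rate ≈ 78.46%.

Employed = 10.96 + 188.91 = 199.87 million (anyone who worked, including part-time for economic reasons, counts as employed).
Unemployed = 1.41 + 8.04 = 9.45 million (jobless and actively searching, or on temporary layoff).
Labor force = 199.87 + 9.45 = 209.32 million.
Not in labor force = 25.08 + 32.38 = 57.46 million (those not working and not actively searching are outside the labor force).
Civilian working-age population = 209.32 + 57.46 = 266.78 million.
Unemployment rate = 9.45 / 209.32 = 4.51%.
Labor force participation rate = 209.32 / 266.78 = 78.46%.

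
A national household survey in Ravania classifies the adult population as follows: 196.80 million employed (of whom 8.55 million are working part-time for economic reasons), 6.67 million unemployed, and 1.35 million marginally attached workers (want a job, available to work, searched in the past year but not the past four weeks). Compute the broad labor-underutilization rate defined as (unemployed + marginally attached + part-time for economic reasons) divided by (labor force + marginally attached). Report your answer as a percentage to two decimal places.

Labor force = 196.80 + 6.67 = 203.47 million.
Numerator = 6.67 + 1.35 + 8.55 = 16.57 million.
Denominator = 203.47 + 1.35 = 204.82 million.
Broad rate = 16.57 / 204.82 = 8.09%.

Broad underutilization rate ≈ 8.09%.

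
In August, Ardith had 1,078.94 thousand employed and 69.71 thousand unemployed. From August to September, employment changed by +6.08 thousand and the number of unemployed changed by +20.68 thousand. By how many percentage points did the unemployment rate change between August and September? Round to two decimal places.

August: labor force = 1,078.94 + 69.71 = 1,148.65; u = 69.71/1,148.65 = 6.07%.
September: labor force = 1,085.02 + 90.39 = 1,175.41; u = 90.39/1,175.41 = 7.69%.
Change = 7.69% − 6.07% = +1.62 pp.

The unemployment rate changed by +1.62 percentage points.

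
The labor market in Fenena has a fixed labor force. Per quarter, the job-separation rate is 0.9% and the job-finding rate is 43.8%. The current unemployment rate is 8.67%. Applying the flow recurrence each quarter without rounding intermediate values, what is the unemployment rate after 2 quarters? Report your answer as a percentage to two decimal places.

With a fixed labor force, u_{t+1} = u_t + s·(1−u_t) − f·u_t = u_t·(1−s−f) + s.
Here 1−s−f = 0.553 and s = 0.009.
u_1 = 0.086700 × 0.553 + 0.009 = 0.056945.
u_2 = 0.056945 × 0.553 + 0.009 = 0.040491.

Unemployment rate after two quarters ≈ 4.05%.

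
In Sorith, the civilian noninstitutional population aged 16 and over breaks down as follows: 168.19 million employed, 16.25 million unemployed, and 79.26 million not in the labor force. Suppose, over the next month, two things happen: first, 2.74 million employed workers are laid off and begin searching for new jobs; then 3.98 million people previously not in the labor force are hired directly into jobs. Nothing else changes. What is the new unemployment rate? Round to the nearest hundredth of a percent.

Initially, labor force = 168.19 + 16.25 = 184.44 million, so u = 16.25/184.44 = 8.81%.
After the first change, employed falls and unemployed rises by 2.74; labor force unchanged → E = 165.45, U = 18.99, labor force = 184.44 million.
After the second change, employed and labor force both rise by 3.98; unemployed unchanged → E = 169.43, U = 18.99, labor force = 188.42 million.
New unemployment rate = 18.99 / 188.42 = 10.08%.

New unemployment rate ≈ 10.08%.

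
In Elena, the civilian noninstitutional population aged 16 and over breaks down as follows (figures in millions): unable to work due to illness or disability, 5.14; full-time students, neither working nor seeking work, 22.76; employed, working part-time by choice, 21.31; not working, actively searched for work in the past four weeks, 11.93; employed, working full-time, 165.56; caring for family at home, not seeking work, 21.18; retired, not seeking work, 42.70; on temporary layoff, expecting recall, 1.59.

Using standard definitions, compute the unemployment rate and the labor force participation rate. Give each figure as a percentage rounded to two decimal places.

Employed = 21.31 + 165.56 = 186.87 million.
Unemployed = 11.93 + 1.59 = 13.52 million (jobless and actively searching, or on temporary layoff).
Labor force = 186.87 + 13.52 = 200.39 million.
Not in labor force = 5.14 + 22.76 + 21.18 + 42.70 = 91.78 million (those not working and not actively searching are outside the labor force).
Civilian working-age population = 200.39 + 91.78 = 292.17 million.
Unemployment rate = 13.52 / 200.39 = 6.75%.
Labor force participation rate = 200.39 / 292.17 = 68.59%.

Unemployment rate ≈ 6.75%; labor force participation rate ≈ 68.59%.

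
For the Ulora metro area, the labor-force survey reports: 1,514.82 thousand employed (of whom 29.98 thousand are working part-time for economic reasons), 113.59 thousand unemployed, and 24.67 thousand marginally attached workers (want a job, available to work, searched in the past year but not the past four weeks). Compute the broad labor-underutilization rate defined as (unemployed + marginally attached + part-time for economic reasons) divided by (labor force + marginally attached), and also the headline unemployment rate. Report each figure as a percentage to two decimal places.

Broad underutilization rate ≈ 10.18%; headline unemployment rate ≈ 6.98%.

Labor force = 1,514.82 + 113.59 = 1,628.41 thousand.
Numerator = 113.59 + 24.67 + 29.98 = 168.24 thousand.
Denominator = 1,628.41 + 24.67 = 1,653.08 thousand.
Broad rate = 168.24 / 1,653.08 = 10.18%.
Headline unemployment rate = 113.59 / 1,628.41 = 6.98%.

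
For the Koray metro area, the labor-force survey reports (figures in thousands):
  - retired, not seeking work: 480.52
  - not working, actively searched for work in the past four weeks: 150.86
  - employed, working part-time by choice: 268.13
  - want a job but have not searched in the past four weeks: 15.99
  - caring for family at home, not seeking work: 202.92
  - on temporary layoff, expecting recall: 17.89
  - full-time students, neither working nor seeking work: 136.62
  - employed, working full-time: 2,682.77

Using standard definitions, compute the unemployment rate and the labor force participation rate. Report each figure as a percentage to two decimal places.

Unemployment rate ≈ 5.41%; labor force participation rate ≈ 78.86%.

Employed = 268.13 + 2,682.77 = 2,950.90 thousand.
Unemployed = 150.86 + 17.89 = 168.75 thousand (jobless and actively searching, or on temporary layoff).
Labor force = 2,950.90 + 168.75 = 3,119.65 thousand.
Not in labor force = 480.52 + 15.99 + 202.92 + 136.62 = 836.05 thousand (those not working and not actively searching are outside the labor force — including those who want a job but have given up searching).
Civilian working-age population = 3,119.65 + 836.05 = 3,955.70 thousand.
Unemployment rate = 168.75 / 3,119.65 = 5.41%.
Labor force participation rate = 3,119.65 / 3,955.70 = 78.86%.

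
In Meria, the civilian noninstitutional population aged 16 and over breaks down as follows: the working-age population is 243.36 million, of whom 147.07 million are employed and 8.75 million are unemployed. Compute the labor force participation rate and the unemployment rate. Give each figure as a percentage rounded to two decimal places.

Labor force = employed + unemployed = 147.07 + 8.75 = 155.82 million.
Unemployment rate = 8.75 / 155.82 = 5.62%.
Labor force participation rate = 155.82 / 243.36 = 64.03%.

Labor force participation rate ≈ 64.03%; unemployment rate ≈ 5.62%.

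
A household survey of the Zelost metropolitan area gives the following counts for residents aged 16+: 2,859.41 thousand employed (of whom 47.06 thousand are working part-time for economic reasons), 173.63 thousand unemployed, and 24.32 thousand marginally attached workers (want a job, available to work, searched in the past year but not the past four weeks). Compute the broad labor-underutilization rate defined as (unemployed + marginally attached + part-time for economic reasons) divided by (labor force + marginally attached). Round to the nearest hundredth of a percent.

Labor force = 2,859.41 + 173.63 = 3,033.04 thousand.
Numerator = 173.63 + 24.32 + 47.06 = 245.01 thousand.
Denominator = 3,033.04 + 24.32 = 3,057.36 thousand.
Broad rate = 245.01 / 3,057.36 = 8.01%.

Broad underutilization rate ≈ 8.01%.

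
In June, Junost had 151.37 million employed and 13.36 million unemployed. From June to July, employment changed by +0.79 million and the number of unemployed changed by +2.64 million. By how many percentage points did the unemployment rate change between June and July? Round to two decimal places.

June: labor force = 151.37 + 13.36 = 164.73; u = 13.36/164.73 = 8.11%.
July: labor force = 152.16 + 16.00 = 168.16; u = 16.00/168.16 = 9.51%.
Change = 9.51% − 8.11% = +1.40 pp.

The unemployment rate changed by +1.40 percentage points.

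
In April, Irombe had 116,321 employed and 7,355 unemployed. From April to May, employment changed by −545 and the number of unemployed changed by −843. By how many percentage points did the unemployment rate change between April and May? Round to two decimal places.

April: labor force = 116,321 + 7,355 = 123,676; u = 7,355/123,676 = 5.95%.
May: labor force = 115,776 + 6,512 = 122,288; u = 6,512/122,288 = 5.33%.
Change = 5.33% − 5.95% = −0.62 pp.

The unemployment rate changed by −0.62 percentage points.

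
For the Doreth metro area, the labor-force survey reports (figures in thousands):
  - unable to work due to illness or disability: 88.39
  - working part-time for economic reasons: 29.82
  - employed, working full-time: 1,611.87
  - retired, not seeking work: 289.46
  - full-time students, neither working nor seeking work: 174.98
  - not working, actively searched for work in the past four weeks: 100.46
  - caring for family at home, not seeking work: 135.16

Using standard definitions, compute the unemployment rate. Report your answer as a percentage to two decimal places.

Unemployment rate ≈ 5.77%.

Employed = 29.82 + 1,611.87 = 1,641.69 thousand (anyone who worked, including part-time for economic reasons, counts as employed).
Unemployed = 100.46 thousand.
Labor force = 1,641.69 + 100.46 = 1,742.15 thousand.
Unemployment rate = 100.46 / 1,742.15 = 5.77%.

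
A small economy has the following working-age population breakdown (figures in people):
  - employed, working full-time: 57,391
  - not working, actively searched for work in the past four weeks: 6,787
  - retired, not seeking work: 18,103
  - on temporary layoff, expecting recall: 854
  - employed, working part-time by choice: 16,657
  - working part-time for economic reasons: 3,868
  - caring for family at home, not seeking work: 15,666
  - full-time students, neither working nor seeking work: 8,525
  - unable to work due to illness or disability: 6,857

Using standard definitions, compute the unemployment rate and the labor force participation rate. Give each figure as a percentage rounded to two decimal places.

Employed = 57,391 + 16,657 + 3,868 = 77,916 (anyone who worked, including part-time for economic reasons, counts as employed).
Unemployed = 6,787 + 854 = 7,641 (jobless and actively searching, or on temporary layoff).
Labor force = 77,916 + 7,641 = 85,557.
Not in labor force = 18,103 + 15,666 + 8,525 + 6,857 = 49,151 (those not working and not actively searching are outside the labor force).
Civilian working-age population = 85,557 + 49,151 = 134,708.
Unemployment rate = 7,641 / 85,557 = 8.93%.
Labor force participation rate = 85,557 / 134,708 = 63.51%.

Unemployment rate ≈ 8.93%; labor force participation rate ≈ 63.51%.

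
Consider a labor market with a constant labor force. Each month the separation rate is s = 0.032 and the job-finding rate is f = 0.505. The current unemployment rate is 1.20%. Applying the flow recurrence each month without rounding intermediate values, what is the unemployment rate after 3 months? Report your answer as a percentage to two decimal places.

With a fixed labor force, u_{t+1} = u_t + s·(1−u_t) − f·u_t = u_t·(1−s−f) + s.
Here 1−s−f = 0.463 and s = 0.032.
u_1 = 0.012000 × 0.463 + 0.032 = 0.037556.
u_2 = 0.037556 × 0.463 + 0.032 = 0.049388.
u_3 = 0.049388 × 0.463 + 0.032 = 0.054867.

Unemployment rate after three months ≈ 5.49%.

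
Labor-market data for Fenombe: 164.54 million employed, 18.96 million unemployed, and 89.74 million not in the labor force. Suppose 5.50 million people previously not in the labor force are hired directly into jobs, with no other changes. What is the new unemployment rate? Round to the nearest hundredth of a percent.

New unemployment rate ≈ 10.03%.

Initially, labor force = 164.54 + 18.96 = 183.50 million, so u = 18.96/183.50 = 10.33%.
After the change, employed and labor force both rise by 5.50; unemployed unchanged → E = 170.04, U = 18.96, labor force = 189.00 million.
New unemployment rate = 18.96 / 189.00 = 10.03%.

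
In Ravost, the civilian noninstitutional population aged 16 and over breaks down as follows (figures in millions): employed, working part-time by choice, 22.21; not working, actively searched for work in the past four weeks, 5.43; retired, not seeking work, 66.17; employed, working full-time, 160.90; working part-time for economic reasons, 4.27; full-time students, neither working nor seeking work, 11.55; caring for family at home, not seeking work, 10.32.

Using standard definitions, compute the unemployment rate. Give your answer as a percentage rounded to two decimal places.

Employed = 22.21 + 160.90 + 4.27 = 187.38 million (anyone who worked, including part-time for economic reasons, counts as employed).
Unemployed = 5.43 million.
Labor force = 187.38 + 5.43 = 192.81 million.
Unemployment rate = 5.43 / 192.81 = 2.82%.

Unemployment rate ≈ 2.82%.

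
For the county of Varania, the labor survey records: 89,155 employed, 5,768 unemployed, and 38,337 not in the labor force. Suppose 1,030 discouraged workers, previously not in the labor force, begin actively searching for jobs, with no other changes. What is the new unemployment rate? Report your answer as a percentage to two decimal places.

New unemployment rate ≈ 7.08%.

Initially, labor force = 89,155 + 5,768 = 94,923, so u = 5,768/94,923 = 6.08%.
After the change, unemployed and labor force both rise by 1,030 → E = 89,155, U = 6,798, labor force = 95,953.
New unemployment rate = 6,798 / 95,953 = 7.08%.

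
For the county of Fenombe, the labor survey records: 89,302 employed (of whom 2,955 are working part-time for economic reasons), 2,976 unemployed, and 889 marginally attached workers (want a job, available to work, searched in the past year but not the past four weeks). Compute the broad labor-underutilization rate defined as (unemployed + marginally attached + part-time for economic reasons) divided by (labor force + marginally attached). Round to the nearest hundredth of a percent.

Labor force = 89,302 + 2,976 = 92,278.
Numerator = 2,976 + 889 + 2,955 = 6,820.
Denominator = 92,278 + 889 = 93,167.
Broad rate = 6,820 / 93,167 = 7.32%.

Broad underutilization rate ≈ 7.32%.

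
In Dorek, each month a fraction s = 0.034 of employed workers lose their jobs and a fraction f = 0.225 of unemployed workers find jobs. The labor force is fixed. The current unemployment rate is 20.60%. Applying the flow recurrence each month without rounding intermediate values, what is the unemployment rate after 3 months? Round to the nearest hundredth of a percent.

Unemployment rate after three months ≈ 16.17%.

With a fixed labor force, u_{t+1} = u_t + s·(1−u_t) − f·u_t = u_t·(1−s−f) + s.
Here 1−s−f = 0.741 and s = 0.034.
u_1 = 0.206000 × 0.741 + 0.034 = 0.186646.
u_2 = 0.186646 × 0.741 + 0.034 = 0.172305.
u_3 = 0.172305 × 0.741 + 0.034 = 0.161678.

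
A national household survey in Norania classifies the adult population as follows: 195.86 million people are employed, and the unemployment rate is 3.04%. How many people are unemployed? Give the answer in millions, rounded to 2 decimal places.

About 6.14 million are unemployed.

Let U be the number unemployed. The labor force is E + U, and U/(E+U) = 0.0304.
So U = 0.0304 × 195.86 / (1 − 0.0304) = 5.9541 / 0.9696 ≈ 6.14 million.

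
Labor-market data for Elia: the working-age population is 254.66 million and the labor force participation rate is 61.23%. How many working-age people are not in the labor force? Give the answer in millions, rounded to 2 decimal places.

About 98.73 million are not in the labor force.

Share not in the labor force = 1 − 0.6123 = 0.3877.
Not in labor force = 0.3877 × 254.66 ≈ 98.73 million.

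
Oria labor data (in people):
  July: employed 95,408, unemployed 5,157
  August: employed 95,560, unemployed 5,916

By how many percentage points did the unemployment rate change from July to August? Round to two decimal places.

July: labor force = 95,408 + 5,157 = 100,565; u = 5,157/100,565 = 5.13%.
August: labor force = 95,560 + 5,916 = 101,476; u = 5,916/101,476 = 5.83%.
Change = 5.83% − 5.13% = +0.70 pp.

The unemployment rate changed by +0.70 percentage points.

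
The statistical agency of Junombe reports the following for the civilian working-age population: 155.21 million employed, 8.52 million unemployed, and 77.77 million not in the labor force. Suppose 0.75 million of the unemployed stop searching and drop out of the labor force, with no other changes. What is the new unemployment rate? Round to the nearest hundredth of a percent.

New unemployment rate ≈ 4.77%.

Initially, labor force = 155.21 + 8.52 = 163.73 million, so u = 8.52/163.73 = 5.20%.
After the change, unemployed and labor force both fall by 0.75 → E = 155.21, U = 7.77, labor force = 162.98 million.
New unemployment rate = 7.77 / 162.98 = 4.77%.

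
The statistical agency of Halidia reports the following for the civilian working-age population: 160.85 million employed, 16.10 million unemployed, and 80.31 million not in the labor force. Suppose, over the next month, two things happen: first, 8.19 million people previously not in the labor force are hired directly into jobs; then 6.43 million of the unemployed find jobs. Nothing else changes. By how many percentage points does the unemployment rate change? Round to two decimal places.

The unemployment rate changes by −3.88 percentage points.

Initially, labor force = 160.85 + 16.10 = 176.95 million, so u = 16.10/176.95 = 9.10%.
After the first change, employed and labor force both rise by 8.19; unemployed unchanged → E = 169.04, U = 16.10, labor force = 185.14 million.
After the second change, unemployed falls and employed rises by 6.43; labor force unchanged → E = 175.47, U = 9.67, labor force = 185.14 million.
New unemployment rate = 9.67 / 185.14 = 5.22%.
Change = 5.22% − 9.10% = −3.88 percentage points.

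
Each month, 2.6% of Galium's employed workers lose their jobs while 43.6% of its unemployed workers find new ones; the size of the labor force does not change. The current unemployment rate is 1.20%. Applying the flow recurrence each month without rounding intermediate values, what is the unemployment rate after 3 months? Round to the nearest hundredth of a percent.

With a fixed labor force, u_{t+1} = u_t + s·(1−u_t) − f·u_t = u_t·(1−s−f) + s.
Here 1−s−f = 0.538 and s = 0.026.
u_1 = 0.012000 × 0.538 + 0.026 = 0.032456.
u_2 = 0.032456 × 0.538 + 0.026 = 0.043461.
u_3 = 0.043461 × 0.538 + 0.026 = 0.049382.

Unemployment rate after three months ≈ 4.94%.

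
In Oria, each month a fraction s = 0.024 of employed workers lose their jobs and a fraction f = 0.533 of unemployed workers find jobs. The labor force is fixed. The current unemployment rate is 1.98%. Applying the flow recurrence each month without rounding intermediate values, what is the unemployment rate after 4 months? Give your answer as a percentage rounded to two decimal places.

With a fixed labor force, u_{t+1} = u_t + s·(1−u_t) − f·u_t = u_t·(1−s−f) + s.
Here 1−s−f = 0.443 and s = 0.024.
u_1 = 0.019800 × 0.443 + 0.024 = 0.032771.
u_2 = 0.032771 × 0.443 + 0.024 = 0.038518.
u_3 = 0.038518 × 0.443 + 0.024 = 0.041063.
u_4 = 0.041063 × 0.443 + 0.024 = 0.042191.

Unemployment rate after four months ≈ 4.22%.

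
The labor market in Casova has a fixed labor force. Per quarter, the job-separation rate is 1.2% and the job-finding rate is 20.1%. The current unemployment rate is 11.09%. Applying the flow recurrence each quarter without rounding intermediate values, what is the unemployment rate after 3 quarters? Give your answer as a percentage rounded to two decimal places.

With a fixed labor force, u_{t+1} = u_t + s·(1−u_t) − f·u_t = u_t·(1−s−f) + s.
Here 1−s−f = 0.787 and s = 0.012.
u_1 = 0.110900 × 0.787 + 0.012 = 0.099278.
u_2 = 0.099278 × 0.787 + 0.012 = 0.090132.
u_3 = 0.090132 × 0.787 + 0.012 = 0.082934.

Unemployment rate after three quarters ≈ 8.29%.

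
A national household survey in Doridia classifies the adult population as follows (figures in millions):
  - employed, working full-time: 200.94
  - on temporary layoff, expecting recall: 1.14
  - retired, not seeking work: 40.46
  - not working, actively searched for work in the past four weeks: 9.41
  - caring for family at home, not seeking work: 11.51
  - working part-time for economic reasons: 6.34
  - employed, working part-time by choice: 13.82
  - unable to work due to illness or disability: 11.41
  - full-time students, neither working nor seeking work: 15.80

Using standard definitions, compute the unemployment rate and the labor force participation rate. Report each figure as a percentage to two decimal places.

Employed = 200.94 + 6.34 + 13.82 = 221.10 million (anyone who worked, including part-time for economic reasons, counts as employed).
Unemployed = 1.14 + 9.41 = 10.55 million (jobless and actively searching, or on temporary layoff).
Labor force = 221.10 + 10.55 = 231.65 million.
Not in labor force = 40.46 + 11.51 + 11.41 + 15.80 = 79.18 million (those not working and not actively searching are outside the labor force).
Civilian working-age population = 231.65 + 79.18 = 310.83 million.
Unemployment rate = 10.55 / 231.65 = 4.55%.
Labor force participation rate = 231.65 / 310.83 = 74.53%.

Unemployment rate ≈ 4.55%; labor force participation rate ≈ 74.53%.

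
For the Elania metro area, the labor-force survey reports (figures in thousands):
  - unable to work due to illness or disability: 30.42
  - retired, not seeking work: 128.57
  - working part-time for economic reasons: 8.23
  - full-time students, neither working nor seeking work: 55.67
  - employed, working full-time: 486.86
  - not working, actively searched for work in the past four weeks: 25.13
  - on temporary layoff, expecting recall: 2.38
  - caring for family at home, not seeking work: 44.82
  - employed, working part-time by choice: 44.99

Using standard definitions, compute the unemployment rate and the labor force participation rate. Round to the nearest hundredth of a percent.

Unemployment rate ≈ 4.85%; labor force participation rate ≈ 68.63%.

Employed = 8.23 + 486.86 + 44.99 = 540.08 thousand (anyone who worked, including part-time for economic reasons, counts as employed).
Unemployed = 25.13 + 2.38 = 27.51 thousand (jobless and actively searching, or on temporary layoff).
Labor force = 540.08 + 27.51 = 567.59 thousand.
Not in labor force = 30.42 + 128.57 + 55.67 + 44.82 = 259.48 thousand (those not working and not actively searching are outside the labor force).
Civilian working-age population = 567.59 + 259.48 = 827.07 thousand.
Unemployment rate = 27.51 / 567.59 = 4.85%.
Labor force participation rate = 567.59 / 827.07 = 68.63%.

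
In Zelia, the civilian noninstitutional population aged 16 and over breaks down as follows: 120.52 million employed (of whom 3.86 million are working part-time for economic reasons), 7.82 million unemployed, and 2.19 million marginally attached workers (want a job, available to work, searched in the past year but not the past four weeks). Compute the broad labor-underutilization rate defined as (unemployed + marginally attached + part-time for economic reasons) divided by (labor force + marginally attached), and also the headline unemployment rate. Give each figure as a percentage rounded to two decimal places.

Broad underutilization rate ≈ 10.63%; headline unemployment rate ≈ 6.09%.

Labor force = 120.52 + 7.82 = 128.34 million.
Numerator = 7.82 + 2.19 + 3.86 = 13.87 million.
Denominator = 128.34 + 2.19 = 130.53 million.
Broad rate = 13.87 / 130.53 = 10.63%.
Headline unemployment rate = 7.82 / 128.34 = 6.09%.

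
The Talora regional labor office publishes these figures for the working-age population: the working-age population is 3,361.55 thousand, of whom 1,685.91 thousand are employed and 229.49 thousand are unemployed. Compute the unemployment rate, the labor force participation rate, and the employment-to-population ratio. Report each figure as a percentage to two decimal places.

Unemployment rate ≈ 11.98%; labor force participation rate ≈ 56.98%; employment-population ratio ≈ 50.15%.

Labor force = employed + unemployed = 1,685.91 + 229.49 = 1,915.40 thousand.
Unemployment rate = 229.49 / 1,915.40 = 11.98%.
Labor force participation rate = 1,915.40 / 3,361.55 = 56.98%.
Employment-population ratio = 1,685.91 / 3,361.55 = 50.15%.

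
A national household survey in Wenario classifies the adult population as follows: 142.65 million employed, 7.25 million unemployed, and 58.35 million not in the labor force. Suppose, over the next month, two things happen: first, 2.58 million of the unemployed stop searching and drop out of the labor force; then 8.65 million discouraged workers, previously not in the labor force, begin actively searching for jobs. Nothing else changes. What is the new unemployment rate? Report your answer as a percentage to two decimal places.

Initially, labor force = 142.65 + 7.25 = 149.90 million, so u = 7.25/149.90 = 4.84%.
After the first change, unemployed and labor force both fall by 2.58 → E = 142.65, U = 4.67, labor force = 147.32 million.
After the second change, unemployed and labor force both rise by 8.65 → E = 142.65, U = 13.32, labor force = 155.97 million.
New unemployment rate = 13.32 / 155.97 = 8.54%.

New unemployment rate ≈ 8.54%.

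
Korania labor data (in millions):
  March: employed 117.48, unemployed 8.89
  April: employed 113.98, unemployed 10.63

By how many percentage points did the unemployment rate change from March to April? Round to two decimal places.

March: labor force = 117.48 + 8.89 = 126.37; u = 8.89/126.37 = 7.03%.
April: labor force = 113.98 + 10.63 = 124.61; u = 10.63/124.61 = 8.53%.
Change = 8.53% − 7.03% = +1.50 pp.

The unemployment rate changed by +1.50 percentage points.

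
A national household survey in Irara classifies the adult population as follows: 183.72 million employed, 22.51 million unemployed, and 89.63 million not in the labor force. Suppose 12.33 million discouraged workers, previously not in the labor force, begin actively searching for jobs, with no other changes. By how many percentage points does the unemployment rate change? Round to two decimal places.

The unemployment rate changes by +5.03 percentage points.

Initially, labor force = 183.72 + 22.51 = 206.23 million, so u = 22.51/206.23 = 10.91%.
After the change, unemployed and labor force both rise by 12.33 → E = 183.72, U = 34.84, labor force = 218.56 million.
New unemployment rate = 34.84 / 218.56 = 15.94%.
Change = 15.94% − 10.91% = +5.03 percentage points.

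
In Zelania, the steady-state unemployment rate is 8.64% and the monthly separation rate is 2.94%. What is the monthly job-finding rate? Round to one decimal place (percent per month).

From u* = s/(s+f): f = s·(1−u)/u.
f = 2.94 × (1 − 0.0864) / 0.0864 = 2.6860 / 0.0864 ≈ 31.1% per month.

Job-finding rate ≈ 31.1% per month.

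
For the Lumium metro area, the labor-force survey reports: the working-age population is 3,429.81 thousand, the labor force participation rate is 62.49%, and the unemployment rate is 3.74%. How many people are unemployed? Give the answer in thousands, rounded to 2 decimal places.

Labor force = 0.6249 × 3,429.81 = 2,143.29 thousand.
Unemployed = 0.0374 × 2,143.29 ≈ 80.16 thousand.

About 80.16 thousand are unemployed.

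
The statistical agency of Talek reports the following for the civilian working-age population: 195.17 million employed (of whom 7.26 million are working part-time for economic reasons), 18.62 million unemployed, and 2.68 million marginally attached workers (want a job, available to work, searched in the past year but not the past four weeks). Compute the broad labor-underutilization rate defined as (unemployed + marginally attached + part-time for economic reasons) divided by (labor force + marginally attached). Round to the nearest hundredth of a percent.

Broad underutilization rate ≈ 13.19%.

Labor force = 195.17 + 18.62 = 213.79 million.
Numerator = 18.62 + 2.68 + 7.26 = 28.56 million.
Denominator = 213.79 + 2.68 = 216.47 million.
Broad rate = 28.56 / 216.47 = 13.19%.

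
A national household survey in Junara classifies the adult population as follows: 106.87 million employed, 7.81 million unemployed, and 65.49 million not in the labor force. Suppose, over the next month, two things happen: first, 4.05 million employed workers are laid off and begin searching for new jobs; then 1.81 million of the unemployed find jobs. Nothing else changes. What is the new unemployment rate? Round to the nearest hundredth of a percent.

Initially, labor force = 106.87 + 7.81 = 114.68 million, so u = 7.81/114.68 = 6.81%.
After the first change, employed falls and unemployed rises by 4.05; labor force unchanged → E = 102.82, U = 11.86, labor force = 114.68 million.
After the second change, unemployed falls and employed rises by 1.81; labor force unchanged → E = 104.63, U = 10.05, labor force = 114.68 million.
New unemployment rate = 10.05 / 114.68 = 8.76%.

New unemployment rate ≈ 8.76%.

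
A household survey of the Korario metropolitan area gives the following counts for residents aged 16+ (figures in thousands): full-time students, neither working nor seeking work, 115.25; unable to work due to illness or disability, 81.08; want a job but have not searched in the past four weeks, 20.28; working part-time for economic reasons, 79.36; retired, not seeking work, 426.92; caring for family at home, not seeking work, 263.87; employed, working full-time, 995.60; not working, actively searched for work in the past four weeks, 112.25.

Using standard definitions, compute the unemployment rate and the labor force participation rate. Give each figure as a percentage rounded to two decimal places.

Unemployment rate ≈ 9.45%; labor force participation rate ≈ 56.68%.

Employed = 79.36 + 995.60 = 1,074.96 thousand (anyone who worked, including part-time for economic reasons, counts as employed).
Unemployed = 112.25 thousand.
Labor force = 1,074.96 + 112.25 = 1,187.21 thousand.
Not in labor force = 115.25 + 81.08 + 20.28 + 426.92 + 263.87 = 907.40 thousand (those not working and not actively searching are outside the labor force — including those who want a job but have given up searching).
Civilian working-age population = 1,187.21 + 907.40 = 2,094.61 thousand.
Unemployment rate = 112.25 / 1,187.21 = 9.45%.
Labor force participation rate = 1,187.21 / 2,094.61 = 56.68%.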